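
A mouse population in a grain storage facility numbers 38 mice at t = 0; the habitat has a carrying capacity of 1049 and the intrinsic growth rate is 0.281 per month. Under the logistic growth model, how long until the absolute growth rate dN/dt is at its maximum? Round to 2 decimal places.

11.68 months

Logistic growth is fastest at N = K/2 = 524.5.
A = (K − N₀)/N₀ = 26.605. Set K/(1 + A·e^(−rt)) = K/2 → A·e^(−rt) = 1.
e^(−0.281t) = 1/26.605 = 0.0375865, so t = ln(26.605)/0.281 = 3.2811/0.281 = 11.677.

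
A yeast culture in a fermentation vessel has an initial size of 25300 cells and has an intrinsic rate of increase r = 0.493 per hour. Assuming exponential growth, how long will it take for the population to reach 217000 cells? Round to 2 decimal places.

Set N₀·e^(rt) = 217000: e^(0.493·t) = 217000/25300 = 8.5771.
0.493·t = ln(8.5771) = 2.1491, so t = 2.1491/0.493 = 4.3592.

4.36 hours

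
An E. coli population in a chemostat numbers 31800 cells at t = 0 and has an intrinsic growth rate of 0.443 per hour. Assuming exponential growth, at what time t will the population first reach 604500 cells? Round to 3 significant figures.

Set N₀·e^(rt) = 604500: e^(0.443·t) = 604500/31800 = 19.009.
0.443·t = ln(19.009) = 2.9449, so t = 2.9449/0.443 = 6.6477.

6.65 hours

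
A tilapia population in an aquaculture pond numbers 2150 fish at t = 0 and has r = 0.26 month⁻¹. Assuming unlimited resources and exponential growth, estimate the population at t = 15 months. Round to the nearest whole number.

106215 fish

N(t) = N₀·e^(rt) = 2150 × e^(0.26×15) = 2150 × e^3.9.
e^3.9 ≈ 49.402, so N ≈ 2150 × 49.402 = 106215.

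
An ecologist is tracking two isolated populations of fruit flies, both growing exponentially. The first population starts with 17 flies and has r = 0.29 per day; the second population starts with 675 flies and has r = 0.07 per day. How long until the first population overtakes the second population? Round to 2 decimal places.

Set 17·e^(0.29t) = 675·e^(0.07t).
e^((0.29 − 0.07)t) = 675/17 → e^(0.22·t) = 39.706.
0.22·t = ln(39.706) = 3.6815, so t = 3.6815/0.22 = 16.734.

16.73 days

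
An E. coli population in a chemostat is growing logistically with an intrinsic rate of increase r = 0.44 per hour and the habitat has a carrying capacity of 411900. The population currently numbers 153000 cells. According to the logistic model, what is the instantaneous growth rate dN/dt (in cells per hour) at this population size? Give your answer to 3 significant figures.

dN/dt = rN(1 − N/K) = 0.44 × 153000 × (1 − 153000/411900).
1 − 153000/411900 = 0.62855; dN/dt = 0.44 × 153000 × 0.62855 = 42314.

42300 cells per hour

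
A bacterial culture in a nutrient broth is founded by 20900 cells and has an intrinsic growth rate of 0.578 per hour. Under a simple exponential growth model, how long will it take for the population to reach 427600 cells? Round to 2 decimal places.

Set N₀·e^(rt) = 427600: e^(0.578·t) = 427600/20900 = 20.459.
0.578·t = ln(20.459) = 3.0184, so t = 3.0184/0.578 = 5.2222.

5.22 hours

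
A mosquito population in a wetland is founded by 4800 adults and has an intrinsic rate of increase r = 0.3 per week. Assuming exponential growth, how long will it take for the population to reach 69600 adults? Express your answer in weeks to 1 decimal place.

8.9 weeks

Set N₀·e^(rt) = 69600: e^(0.3·t) = 69600/4800 = 14.5.
0.3·t = ln(14.5) = 2.6741, so t = 2.6741/0.3 = 8.9138.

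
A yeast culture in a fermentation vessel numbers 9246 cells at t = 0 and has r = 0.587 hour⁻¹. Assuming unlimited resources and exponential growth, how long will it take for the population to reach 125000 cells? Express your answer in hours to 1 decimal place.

4.4 hours

Set N₀·e^(rt) = 125000: e^(0.587·t) = 125000/9246 = 13.519.
0.587·t = ln(13.519) = 2.6041, so t = 2.6041/0.587 = 4.4363.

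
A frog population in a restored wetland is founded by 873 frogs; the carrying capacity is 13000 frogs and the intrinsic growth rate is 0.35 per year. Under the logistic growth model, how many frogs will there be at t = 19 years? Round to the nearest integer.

A = (K − N₀)/N₀ = (13000 − 873)/873 = 13.891.
N(t) = K/(1 + A·e^(−rt)) = 13000/(1 + 13.891×e^(−0.35×19)).
e^(−6.65) = 0.001294; denominator = 1 + 13.891×0.001294 = 1.018.
N = 13000/1.018 = 12770.4.

12770 frogs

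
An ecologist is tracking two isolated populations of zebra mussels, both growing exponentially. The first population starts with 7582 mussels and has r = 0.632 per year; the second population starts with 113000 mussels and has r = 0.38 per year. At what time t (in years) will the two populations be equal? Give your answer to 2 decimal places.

10.72 years

Set 7582·e^(0.632t) = 113000·e^(0.38t).
e^((0.632 − 0.38)t) = 113000/7582 → e^(0.252·t) = 14.904.
0.252·t = ln(14.904) = 2.7016, so t = 2.7016/0.252 = 10.721.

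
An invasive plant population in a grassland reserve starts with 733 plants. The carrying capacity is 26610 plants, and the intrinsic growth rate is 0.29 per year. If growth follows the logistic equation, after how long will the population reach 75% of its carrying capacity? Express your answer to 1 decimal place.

A = (K − N₀)/N₀ = (26610 − 733)/733 = 35.303.
Solve 26610/(1 + 35.303·e^(−0.29t)) = 19957.5: 1 + 35.303·e^(−0.29t) = 1.3333, so e^(−0.29t) = 0.0094421.
−0.29·t = ln(0.0094421) = -4.6626, so t = 4.6626/0.29 = 16.078.

16.1 years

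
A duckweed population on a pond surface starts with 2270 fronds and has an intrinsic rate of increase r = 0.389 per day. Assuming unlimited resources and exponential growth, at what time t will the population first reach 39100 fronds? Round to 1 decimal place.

Set N₀·e^(rt) = 39100: e^(0.389·t) = 39100/2270 = 17.225.
0.389·t = ln(17.225) = 2.8463, so t = 2.8463/0.389 = 7.3171.

7.3 days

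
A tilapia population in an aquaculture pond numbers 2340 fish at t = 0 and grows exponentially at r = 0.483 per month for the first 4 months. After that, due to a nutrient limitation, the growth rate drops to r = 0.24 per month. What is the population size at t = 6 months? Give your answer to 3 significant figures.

26100 fish

Phase 1: N(4) = 2340·e^(0.483×4) = 2340·e^1.932 = 16153.7.
Phase 2 runs for 6 − 4 = 2 months at r = 0.24.
N(6) = 16153.7·e^(0.24×2) = 16153.7·e^0.48 = 26105.6.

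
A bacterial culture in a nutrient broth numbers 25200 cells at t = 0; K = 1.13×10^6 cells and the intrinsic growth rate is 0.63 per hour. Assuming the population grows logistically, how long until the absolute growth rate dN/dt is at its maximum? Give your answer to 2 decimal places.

Logistic growth is fastest at N = K/2 = 565000.
A = (K − N₀)/N₀ = 43.841. Set K/(1 + A·e^(−rt)) = K/2 → A·e^(−rt) = 1.
e^(−0.63t) = 1/43.841 = 0.0228096, so t = ln(43.841)/0.63 = 3.7806/0.63 = 6.0009.

6.00 hours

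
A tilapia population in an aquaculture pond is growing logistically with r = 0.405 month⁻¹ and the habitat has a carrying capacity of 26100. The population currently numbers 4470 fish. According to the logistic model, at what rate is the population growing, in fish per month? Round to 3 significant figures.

1500 fish per month

dN/dt = rN(1 − N/K) = 0.405 × 4470 × (1 − 4470/26100).
1 − 4470/26100 = 0.82874; dN/dt = 0.405 × 4470 × 0.82874 = 1500.3.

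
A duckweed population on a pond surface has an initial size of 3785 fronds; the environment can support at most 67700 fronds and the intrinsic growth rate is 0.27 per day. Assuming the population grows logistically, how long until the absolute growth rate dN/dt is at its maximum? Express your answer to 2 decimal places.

Logistic growth is fastest at N = K/2 = 33850.
A = (K − N₀)/N₀ = 16.886. Set K/(1 + A·e^(−rt)) = K/2 → A·e^(−rt) = 1.
e^(−0.27t) = 1/16.886 = 0.0592193, so t = ln(16.886)/0.27 = 2.8265/0.27 = 10.469.

10.47 days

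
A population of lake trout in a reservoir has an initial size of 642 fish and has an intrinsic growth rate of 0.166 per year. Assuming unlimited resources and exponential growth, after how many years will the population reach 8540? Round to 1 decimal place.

Set N₀·e^(rt) = 8540: e^(0.166·t) = 8540/642 = 13.302.
0.166·t = ln(13.302) = 2.5879, so t = 2.5879/0.166 = 15.59.

15.6 years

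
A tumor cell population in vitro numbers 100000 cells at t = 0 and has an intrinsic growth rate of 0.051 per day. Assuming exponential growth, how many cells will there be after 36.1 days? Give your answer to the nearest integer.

630347 cells

N(t) = N₀·e^(rt) = 100000 × e^(0.051×36.1) = 100000 × e^1.841.
e^1.841 ≈ 6.3035, so N ≈ 100000 × 6.3035 = 630347.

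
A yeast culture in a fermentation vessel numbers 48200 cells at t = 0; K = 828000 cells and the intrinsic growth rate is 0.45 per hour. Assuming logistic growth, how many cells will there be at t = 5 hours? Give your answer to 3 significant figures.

A = (K − N₀)/N₀ = (828000 − 48200)/48200 = 16.178.
N(t) = K/(1 + A·e^(−rt)) = 828000/(1 + 16.178×e^(−0.45×5)).
e^(−2.25) = 0.1054; denominator = 1 + 16.178×0.1054 = 2.7052.
N = 828000/2.7052 = 306078.

306000 cells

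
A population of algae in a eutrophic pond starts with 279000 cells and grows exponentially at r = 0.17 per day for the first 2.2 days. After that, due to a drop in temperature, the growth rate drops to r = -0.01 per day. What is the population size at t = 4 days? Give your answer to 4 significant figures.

398300 cells

Phase 1: N(2.2) = 279000·e^(0.17×2.2) = 279000·e^0.374 = 405537.
Phase 2 runs for 4 − 2.2 = 1.8 days at r = -0.01.
N(4) = 405537·e^(-0.01×1.8) = 405537·e^-0.018 = 398303.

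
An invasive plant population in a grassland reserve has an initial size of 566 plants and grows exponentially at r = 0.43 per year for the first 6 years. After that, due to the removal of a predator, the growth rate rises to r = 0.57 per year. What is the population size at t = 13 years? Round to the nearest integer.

403767 plants

Phase 1: N(6) = 566·e^(0.43×6) = 566·e^2.58 = 7469.58.
Phase 2 runs for 13 − 6 = 7 years at r = 0.57.
N(13) = 7469.58·e^(0.57×7) = 7469.58·e^3.99 = 403767.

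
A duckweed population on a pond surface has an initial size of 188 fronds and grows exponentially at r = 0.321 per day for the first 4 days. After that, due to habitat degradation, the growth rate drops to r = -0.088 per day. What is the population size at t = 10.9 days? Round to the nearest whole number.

370 fronds

Phase 1: N(4) = 188·e^(0.321×4) = 188·e^1.284 = 678.878.
Phase 2 runs for 10.9 − 4 = 6.9 days at r = -0.088.
N(10.9) = 678.878·e^(-0.088×6.9) = 678.878·e^-0.6072 = 369.903.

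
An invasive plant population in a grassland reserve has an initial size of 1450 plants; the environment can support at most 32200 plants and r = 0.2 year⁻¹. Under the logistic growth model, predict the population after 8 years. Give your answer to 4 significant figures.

A = (K − N₀)/N₀ = (32200 − 1450)/1450 = 21.207.
N(t) = K/(1 + A·e^(−rt)) = 32200/(1 + 21.207×e^(−0.2×8)).
e^(−1.6) = 0.2019; denominator = 1 + 21.207×0.2019 = 5.2816.
N = 32200/5.2816 = 6096.64.

6097 plants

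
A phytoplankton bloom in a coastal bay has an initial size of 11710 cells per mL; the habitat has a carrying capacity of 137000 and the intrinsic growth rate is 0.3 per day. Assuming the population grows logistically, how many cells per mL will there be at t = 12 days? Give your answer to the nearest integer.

106009 cells per mL

A = (K − N₀)/N₀ = (137000 − 11710)/11710 = 10.699.
N(t) = K/(1 + A·e^(−rt)) = 137000/(1 + 10.699×e^(−0.3×12)).
e^(−3.6) = 0.027324; denominator = 1 + 10.699×0.027324 = 1.2923.
N = 137000/1.2923 = 106009.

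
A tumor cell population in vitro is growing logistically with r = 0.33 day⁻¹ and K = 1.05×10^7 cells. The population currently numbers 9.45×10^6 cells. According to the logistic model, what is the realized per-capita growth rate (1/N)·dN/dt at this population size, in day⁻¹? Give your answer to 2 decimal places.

(1/N)·dN/dt = r(1 − N/K) = 0.33 × (1 − 9.45×10^6/1.05×10^7).
= 0.33 × 0.1 = 0.033.

0.03 per day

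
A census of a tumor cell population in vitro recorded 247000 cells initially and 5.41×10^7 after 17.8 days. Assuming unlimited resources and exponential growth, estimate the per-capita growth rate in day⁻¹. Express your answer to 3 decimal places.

0.303 per day

From N(t) = N₀·e^(rt): e^(r·17.8) = 5.41×10^7/247000 = 219.03.
r·17.8 = ln(219.03) = 5.3892, so r = 5.3892/17.8 = 0.30276.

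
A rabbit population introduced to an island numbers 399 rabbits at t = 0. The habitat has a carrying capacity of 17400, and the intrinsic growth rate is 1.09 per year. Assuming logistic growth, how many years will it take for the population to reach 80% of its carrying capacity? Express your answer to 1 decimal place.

4.7 years

A = (K − N₀)/N₀ = (17400 − 399)/399 = 42.609.
Solve 17400/(1 + 42.609·e^(−1.09t)) = 13920: 1 + 42.609·e^(−1.09t) = 1.25, so e^(−1.09t) = 0.0058673.
−1.09·t = ln(0.0058673) = -5.1384, so t = 5.1384/1.09 = 4.7141.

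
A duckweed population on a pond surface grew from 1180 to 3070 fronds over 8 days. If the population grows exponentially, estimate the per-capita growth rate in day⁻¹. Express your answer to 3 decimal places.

0.120 per day

From N(t) = N₀·e^(rt): e^(r·8) = 3070/1180 = 2.6017.
r·8 = ln(2.6017) = 0.95616, so r = 0.95616/8 = 0.11952.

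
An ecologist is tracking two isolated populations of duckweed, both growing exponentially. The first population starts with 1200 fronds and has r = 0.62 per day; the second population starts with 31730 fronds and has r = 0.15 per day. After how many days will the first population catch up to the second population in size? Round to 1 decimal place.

Set 1200·e^(0.62t) = 31730·e^(0.15t).
e^((0.62 − 0.15)t) = 31730/1200 → e^(0.47·t) = 26.442.
0.47·t = ln(26.442) = 3.2749, so t = 3.2749/0.47 = 6.968.

7.0 days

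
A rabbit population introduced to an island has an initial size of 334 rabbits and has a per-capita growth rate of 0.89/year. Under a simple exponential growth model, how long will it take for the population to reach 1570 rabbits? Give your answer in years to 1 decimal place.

Set N₀·e^(rt) = 1570: e^(0.89·t) = 1570/334 = 4.7006.
0.89·t = ln(4.7006) = 1.5477, so t = 1.5477/0.89 = 1.739.

1.7 years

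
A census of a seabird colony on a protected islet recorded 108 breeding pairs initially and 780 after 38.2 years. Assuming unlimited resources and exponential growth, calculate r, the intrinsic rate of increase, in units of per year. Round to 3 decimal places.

0.052 per year

From N(t) = N₀·e^(rt): e^(r·38.2) = 780/108 = 7.2222.
r·38.2 = ln(7.2222) = 1.9772, so r = 1.9772/38.2 = 0.051758.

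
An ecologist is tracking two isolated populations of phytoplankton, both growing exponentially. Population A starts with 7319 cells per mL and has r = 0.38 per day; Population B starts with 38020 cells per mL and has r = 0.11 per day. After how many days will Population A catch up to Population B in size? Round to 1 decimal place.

Set 7319·e^(0.38t) = 38020·e^(0.11t).
e^((0.38 − 0.11)t) = 38020/7319 → e^(0.27·t) = 5.1947.
0.27·t = ln(5.1947) = 1.6476, so t = 1.6476/0.27 = 6.1024.

6.1 days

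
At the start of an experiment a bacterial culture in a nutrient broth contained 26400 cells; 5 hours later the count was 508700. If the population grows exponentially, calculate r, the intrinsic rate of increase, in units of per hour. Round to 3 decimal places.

From N(t) = N₀·e^(rt): e^(r·5) = 508700/26400 = 19.269.
r·5 = ln(19.269) = 2.9585, so r = 2.9585/5 = 0.5917.

0.592 per hour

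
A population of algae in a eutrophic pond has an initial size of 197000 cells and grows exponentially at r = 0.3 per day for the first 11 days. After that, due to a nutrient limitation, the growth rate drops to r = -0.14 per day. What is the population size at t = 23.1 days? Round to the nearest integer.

Phase 1: N(11) = 197000·e^(0.3×11) = 197000·e^3.3 = 5.34119×10^6.
Phase 2 runs for 23.1 − 11 = 12.1 days at r = -0.14.
N(23.1) = 5.34119×10^6·e^(-0.14×12.1) = 5.34119×10^6·e^-1.694 = 981619.

981619 cells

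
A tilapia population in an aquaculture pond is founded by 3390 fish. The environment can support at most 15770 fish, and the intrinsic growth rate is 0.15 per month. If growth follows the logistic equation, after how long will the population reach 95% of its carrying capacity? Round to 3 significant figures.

A = (K − N₀)/N₀ = (15770 − 3390)/3390 = 3.6519.
Solve 15770/(1 + 3.6519·e^(−0.15t)) = 14981.5: 1 + 3.6519·e^(−0.15t) = 1.0526, so e^(−0.15t) = 0.014412.
−0.15·t = ln(0.014412) = -4.2397, so t = 4.2397/0.15 = 28.265.

28.3 months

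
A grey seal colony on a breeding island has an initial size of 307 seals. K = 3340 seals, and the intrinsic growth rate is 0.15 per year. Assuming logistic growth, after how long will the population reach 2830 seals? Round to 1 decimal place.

26.7 years

A = (K − N₀)/N₀ = (3340 − 307)/307 = 9.8795.
Solve 3340/(1 + 9.8795·e^(−0.15t)) = 2830: 1 + 9.8795·e^(−0.15t) = 1.1802, so e^(−0.15t) = 0.018241.
−0.15·t = ln(0.018241) = -4.0041, so t = 4.0041/0.15 = 26.694.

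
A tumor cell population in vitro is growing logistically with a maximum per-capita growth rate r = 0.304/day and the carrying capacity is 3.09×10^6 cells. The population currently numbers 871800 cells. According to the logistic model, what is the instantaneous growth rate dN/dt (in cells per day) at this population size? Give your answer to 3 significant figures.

dN/dt = rN(1 − N/K) = 0.304 × 871800 × (1 − 871800/3.09×10^6).
1 − 871800/3.09×10^6 = 0.71786; dN/dt = 0.304 × 871800 × 0.71786 = 1.90254×10^5.

190000 cells per day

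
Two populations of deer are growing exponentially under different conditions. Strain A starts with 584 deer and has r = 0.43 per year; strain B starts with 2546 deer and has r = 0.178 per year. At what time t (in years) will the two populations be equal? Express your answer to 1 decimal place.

5.8 years

Set 584·e^(0.43t) = 2546·e^(0.178t).
e^((0.43 − 0.178)t) = 2546/584 → e^(0.252·t) = 4.3596.
0.252·t = ln(4.3596) = 1.4724, so t = 1.4724/0.252 = 5.8428.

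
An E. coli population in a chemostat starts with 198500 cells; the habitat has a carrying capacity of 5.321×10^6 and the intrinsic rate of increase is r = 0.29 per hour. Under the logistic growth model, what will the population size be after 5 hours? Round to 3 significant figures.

A = (K − N₀)/N₀ = (5.321×10^6 − 198500)/198500 = 25.806.
N(t) = K/(1 + A·e^(−rt)) = 5.321×10^6/(1 + 25.806×e^(−0.29×5)).
e^(−1.45) = 0.23457; denominator = 1 + 25.806×0.23457 = 7.0533.
N = 5.321×10^6/7.0533 = 754395.

754000 cells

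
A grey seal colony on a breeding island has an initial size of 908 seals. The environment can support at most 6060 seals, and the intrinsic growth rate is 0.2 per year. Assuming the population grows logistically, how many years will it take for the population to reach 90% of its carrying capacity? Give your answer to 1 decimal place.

A = (K − N₀)/N₀ = (6060 − 908)/908 = 5.674.
Solve 6060/(1 + 5.674·e^(−0.2t)) = 5454: 1 + 5.674·e^(−0.2t) = 1.1111, so e^(−0.2t) = 0.0195825.
−0.2·t = ln(0.0195825) = -3.9331, so t = 3.9331/0.2 = 19.666.

19.7 years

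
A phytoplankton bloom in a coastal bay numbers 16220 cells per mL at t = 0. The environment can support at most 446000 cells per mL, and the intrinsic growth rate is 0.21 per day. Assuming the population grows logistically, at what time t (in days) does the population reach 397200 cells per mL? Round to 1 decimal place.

A = (K − N₀)/N₀ = (446000 − 16220)/16220 = 26.497.
Solve 446000/(1 + 26.497·e^(−0.21t)) = 397200: 1 + 26.497·e^(−0.21t) = 1.1229, so e^(−0.21t) = 0.00463677.
−0.21·t = ln(0.00463677) = -5.3737, so t = 5.3737/0.21 = 25.589.

25.6 days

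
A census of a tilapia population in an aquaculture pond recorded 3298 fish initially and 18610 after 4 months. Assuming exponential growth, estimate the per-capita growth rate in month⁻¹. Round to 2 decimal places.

0.43 per month

From N(t) = N₀·e^(rt): e^(r·4) = 18610/3298 = 5.6428.
r·4 = ln(5.6428) = 1.7304, so r = 1.7304/4 = 0.4326.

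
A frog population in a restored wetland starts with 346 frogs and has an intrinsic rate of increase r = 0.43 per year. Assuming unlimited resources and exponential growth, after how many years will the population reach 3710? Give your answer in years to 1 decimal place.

5.5 years

Set N₀·e^(rt) = 3710: e^(0.43·t) = 3710/346 = 10.723.
0.43·t = ln(10.723) = 2.3723, so t = 2.3723/0.43 = 5.5171.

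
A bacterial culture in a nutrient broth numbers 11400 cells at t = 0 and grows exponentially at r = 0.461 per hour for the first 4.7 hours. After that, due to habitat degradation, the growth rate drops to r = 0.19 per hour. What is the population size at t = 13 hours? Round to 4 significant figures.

Phase 1: N(4.7) = 11400·e^(0.461×4.7) = 11400·e^2.167 = 99515.5.
Phase 2 runs for 13 − 4.7 = 8.3 hours at r = 0.19.
N(13) = 99515.5·e^(0.19×8.3) = 99515.5·e^1.577 = 481696.

481700 cells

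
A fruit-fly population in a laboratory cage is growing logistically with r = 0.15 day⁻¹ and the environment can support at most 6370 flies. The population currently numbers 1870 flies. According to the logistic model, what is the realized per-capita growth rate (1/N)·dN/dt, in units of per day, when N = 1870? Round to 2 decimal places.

(1/N)·dN/dt = r(1 − N/K) = 0.15 × (1 − 1870/6370).
= 0.15 × 0.70644 = 0.10597.

0.11 per day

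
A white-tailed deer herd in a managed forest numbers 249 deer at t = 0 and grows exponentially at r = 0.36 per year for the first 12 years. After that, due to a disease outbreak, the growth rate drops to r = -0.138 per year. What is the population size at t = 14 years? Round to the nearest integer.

Phase 1: N(12) = 249·e^(0.36×12) = 249·e^4.32 = 18722.
Phase 2 runs for 14 − 12 = 2 years at r = -0.138.
N(14) = 18722·e^(-0.138×2) = 18722·e^-0.276 = 14206.5.

14206 deer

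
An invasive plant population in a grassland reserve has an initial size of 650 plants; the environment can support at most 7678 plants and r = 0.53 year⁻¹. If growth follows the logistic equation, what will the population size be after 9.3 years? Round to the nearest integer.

7121 plants

A = (K − N₀)/N₀ = (7678 − 650)/650 = 10.812.
N(t) = K/(1 + A·e^(−rt)) = 7678/(1 + 10.812×e^(−0.53×9.3)).
e^(−4.929) = 0.0072337; denominator = 1 + 10.812×0.0072337 = 1.0782.
N = 7678/1.0782 = 7121.04.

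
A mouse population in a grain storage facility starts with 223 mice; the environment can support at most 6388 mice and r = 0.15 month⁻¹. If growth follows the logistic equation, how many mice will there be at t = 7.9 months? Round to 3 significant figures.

676 mice

A = (K − N₀)/N₀ = (6388 − 223)/223 = 27.646.
N(t) = K/(1 + A·e^(−rt)) = 6388/(1 + 27.646×e^(−0.15×7.9)).
e^(−1.185) = 0.30575; denominator = 1 + 27.646×0.30575 = 9.4526.
N = 6388/9.4526 = 675.794.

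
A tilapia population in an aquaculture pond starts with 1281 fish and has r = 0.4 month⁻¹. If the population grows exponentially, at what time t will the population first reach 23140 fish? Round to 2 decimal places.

7.23 months

Set N₀·e^(rt) = 23140: e^(0.4·t) = 23140/1281 = 18.064.
0.4·t = ln(18.064) = 2.8939, so t = 2.8939/0.4 = 7.2348.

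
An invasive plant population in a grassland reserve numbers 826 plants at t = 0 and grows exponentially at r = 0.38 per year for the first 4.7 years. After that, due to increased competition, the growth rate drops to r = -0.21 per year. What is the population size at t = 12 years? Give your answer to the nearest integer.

Phase 1: N(4.7) = 826·e^(0.38×4.7) = 826·e^1.786 = 4927.54.
Phase 2 runs for 12 − 4.7 = 7.3 years at r = -0.21.
N(12) = 4927.54·e^(-0.21×7.3) = 4927.54·e^-1.533 = 1063.79.

1064 plants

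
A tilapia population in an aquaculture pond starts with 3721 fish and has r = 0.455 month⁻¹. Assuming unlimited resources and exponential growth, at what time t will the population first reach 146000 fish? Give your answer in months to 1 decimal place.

8.1 months

Set N₀·e^(rt) = 146000: e^(0.455·t) = 146000/3721 = 39.237.
0.455·t = ln(39.237) = 3.6696, so t = 3.6696/0.455 = 8.0651.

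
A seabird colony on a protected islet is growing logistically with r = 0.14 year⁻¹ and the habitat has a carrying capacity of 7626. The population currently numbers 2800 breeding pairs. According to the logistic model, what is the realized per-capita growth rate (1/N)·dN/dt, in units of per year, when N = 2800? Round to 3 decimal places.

0.089 per year

(1/N)·dN/dt = r(1 − N/K) = 0.14 × (1 − 2800/7626).
= 0.14 × 0.63284 = 0.088597.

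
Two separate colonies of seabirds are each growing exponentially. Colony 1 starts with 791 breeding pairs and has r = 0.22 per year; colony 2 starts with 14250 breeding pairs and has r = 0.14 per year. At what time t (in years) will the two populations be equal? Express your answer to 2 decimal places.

Set 791·e^(0.22t) = 14250·e^(0.14t).
e^((0.22 − 0.14)t) = 14250/791 → e^(0.08·t) = 18.015.
0.08·t = ln(18.015) = 2.8912, so t = 2.8912/0.08 = 36.14.

36.14 years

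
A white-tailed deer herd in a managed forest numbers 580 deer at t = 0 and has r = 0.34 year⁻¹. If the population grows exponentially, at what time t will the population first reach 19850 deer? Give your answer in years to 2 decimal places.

10.39 years

Set N₀·e^(rt) = 19850: e^(0.34·t) = 19850/580 = 34.224.
0.34·t = ln(34.224) = 3.5329, so t = 3.5329/0.34 = 10.391.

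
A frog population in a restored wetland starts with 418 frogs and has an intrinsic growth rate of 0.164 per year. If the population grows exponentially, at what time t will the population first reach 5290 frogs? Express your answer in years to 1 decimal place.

15.5 years

Set N₀·e^(rt) = 5290: e^(0.164·t) = 5290/418 = 12.656.
0.164·t = ln(12.656) = 2.5381, so t = 2.5381/0.164 = 15.476.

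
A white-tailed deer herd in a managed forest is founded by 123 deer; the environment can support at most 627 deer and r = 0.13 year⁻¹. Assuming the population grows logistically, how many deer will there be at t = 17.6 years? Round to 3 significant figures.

A = (K − N₀)/N₀ = (627 − 123)/123 = 4.0976.
N(t) = K/(1 + A·e^(−rt)) = 627/(1 + 4.0976×e^(−0.13×17.6)).
e^(−2.288) = 0.10147; denominator = 1 + 4.0976×0.10147 = 1.4158.
N = 627/1.4158 = 442.867.

443 deer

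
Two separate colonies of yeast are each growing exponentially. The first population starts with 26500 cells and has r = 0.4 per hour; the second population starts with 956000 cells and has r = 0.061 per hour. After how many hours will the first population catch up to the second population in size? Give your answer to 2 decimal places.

10.58 hours

Set 26500·e^(0.4t) = 956000·e^(0.061t).
e^((0.4 − 0.061)t) = 956000/26500 → e^(0.339·t) = 36.075.
0.339·t = ln(36.075) = 3.5856, so t = 3.5856/0.339 = 10.577.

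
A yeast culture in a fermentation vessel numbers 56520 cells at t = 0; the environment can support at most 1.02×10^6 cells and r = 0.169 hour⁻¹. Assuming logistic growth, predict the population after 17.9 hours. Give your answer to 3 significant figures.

558000 cells

A = (K − N₀)/N₀ = (1.02×10^6 − 56520)/56520 = 17.047.
N(t) = K/(1 + A·e^(−rt)) = 1.02×10^6/(1 + 17.047×e^(−0.169×17.9)).
e^(−3.025) = 0.048553; denominator = 1 + 17.047×0.048553 = 1.8277.
N = 1.02×10^6/1.8277 = 558088.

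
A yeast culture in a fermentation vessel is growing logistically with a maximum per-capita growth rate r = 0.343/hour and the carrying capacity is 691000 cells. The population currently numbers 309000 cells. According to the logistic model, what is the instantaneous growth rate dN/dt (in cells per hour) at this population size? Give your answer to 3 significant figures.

dN/dt = rN(1 − N/K) = 0.343 × 309000 × (1 − 309000/691000).
1 − 309000/691000 = 0.55282; dN/dt = 0.343 × 309000 × 0.55282 = 58592.

58600 cells per hour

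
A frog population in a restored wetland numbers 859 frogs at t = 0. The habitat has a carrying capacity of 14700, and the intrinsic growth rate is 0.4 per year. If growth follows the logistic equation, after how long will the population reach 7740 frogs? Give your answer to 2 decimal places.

7.21 years

A = (K − N₀)/N₀ = (14700 − 859)/859 = 16.113.
Solve 14700/(1 + 16.113·e^(−0.4t)) = 7740: 1 + 16.113·e^(−0.4t) = 1.8992, so e^(−0.4t) = 0.0558077.
−0.4·t = ln(0.0558077) = -2.8858, so t = 2.8858/0.4 = 7.2146.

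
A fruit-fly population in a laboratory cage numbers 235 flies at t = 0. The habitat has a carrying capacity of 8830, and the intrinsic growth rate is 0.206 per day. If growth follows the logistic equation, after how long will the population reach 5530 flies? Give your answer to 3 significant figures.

A = (K − N₀)/N₀ = (8830 − 235)/235 = 36.574.
Solve 8830/(1 + 36.574·e^(−0.206t)) = 5530: 1 + 36.574·e^(−0.206t) = 1.5967, so e^(−0.206t) = 0.0163159.
−0.206·t = ln(0.0163159) = -4.1156, so t = 4.1156/0.206 = 19.979.

20.0 days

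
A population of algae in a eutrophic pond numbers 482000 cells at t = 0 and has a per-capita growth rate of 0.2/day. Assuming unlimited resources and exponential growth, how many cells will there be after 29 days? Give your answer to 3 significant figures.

N(t) = N₀·e^(rt) = 482000 × e^(0.2×29) = 482000 × e^5.8.
e^5.8 ≈ 330.3, so N ≈ 482000 × 330.3 = 1.592044×10^8.

159000000 cells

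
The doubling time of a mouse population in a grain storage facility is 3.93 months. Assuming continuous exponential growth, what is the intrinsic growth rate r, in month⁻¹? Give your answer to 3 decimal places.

r = ln(2)/t_d = 0.6931/3.93 = 0.17637.

0.176 per month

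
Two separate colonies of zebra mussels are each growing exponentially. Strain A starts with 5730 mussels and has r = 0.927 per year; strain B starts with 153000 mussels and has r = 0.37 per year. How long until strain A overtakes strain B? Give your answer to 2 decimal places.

Set 5730·e^(0.927t) = 153000·e^(0.37t).
e^((0.927 − 0.37)t) = 153000/5730 → e^(0.557·t) = 26.702.
0.557·t = ln(26.702) = 3.2847, so t = 3.2847/0.557 = 5.8972.

5.90 years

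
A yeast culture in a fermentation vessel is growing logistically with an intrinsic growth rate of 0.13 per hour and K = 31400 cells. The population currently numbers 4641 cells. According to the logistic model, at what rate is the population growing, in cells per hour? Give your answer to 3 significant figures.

514 cells per hour

dN/dt = rN(1 − N/K) = 0.13 × 4641 × (1 − 4641/31400).
1 − 4641/31400 = 0.8522; dN/dt = 0.13 × 4641 × 0.8522 = 514.16.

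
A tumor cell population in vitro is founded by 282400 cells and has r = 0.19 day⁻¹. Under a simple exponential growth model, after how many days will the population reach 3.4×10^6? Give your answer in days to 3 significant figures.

13.1 days

Set N₀·e^(rt) = 3.4×10^6: e^(0.19·t) = 3.4×10^6/282400 = 12.04.
0.19·t = ln(12.04) = 2.4882, so t = 2.4882/0.19 = 13.096.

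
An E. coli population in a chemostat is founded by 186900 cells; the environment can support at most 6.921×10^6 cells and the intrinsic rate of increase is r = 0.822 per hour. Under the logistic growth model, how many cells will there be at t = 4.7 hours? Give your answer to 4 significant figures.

A = (K − N₀)/N₀ = (6.921×10^6 − 186900)/186900 = 36.03.
N(t) = K/(1 + A·e^(−rt)) = 6.921×10^6/(1 + 36.03×e^(−0.822×4.7)).
e^(−3.863) = 0.020996; denominator = 1 + 36.03×0.020996 = 1.7565.
N = 6.921×10^6/1.7565 = 3.940191×10^6.

3940000 cells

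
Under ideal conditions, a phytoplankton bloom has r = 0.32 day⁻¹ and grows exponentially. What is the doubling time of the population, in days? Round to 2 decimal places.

2.17 days

Doubling time t_d = ln(2)/r = 0.6931/0.32 = 2.1661.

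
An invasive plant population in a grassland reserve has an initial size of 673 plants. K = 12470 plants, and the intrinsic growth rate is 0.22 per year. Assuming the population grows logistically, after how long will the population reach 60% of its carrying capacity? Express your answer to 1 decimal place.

14.9 years

A = (K − N₀)/N₀ = (12470 − 673)/673 = 17.529.
Solve 12470/(1 + 17.529·e^(−0.22t)) = 7482: 1 + 17.529·e^(−0.22t) = 1.6667, so e^(−0.22t) = 0.0380323.
−0.22·t = ln(0.0380323) = -3.2693, so t = 3.2693/0.22 = 14.861.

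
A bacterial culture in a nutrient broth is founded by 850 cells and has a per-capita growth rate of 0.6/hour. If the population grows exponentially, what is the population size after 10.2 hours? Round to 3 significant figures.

387000 cells

N(t) = N₀·e^(rt) = 850 × e^(0.6×10.2) = 850 × e^6.12.
e^6.12 ≈ 454.86, so N ≈ 850 × 454.86 = 386635.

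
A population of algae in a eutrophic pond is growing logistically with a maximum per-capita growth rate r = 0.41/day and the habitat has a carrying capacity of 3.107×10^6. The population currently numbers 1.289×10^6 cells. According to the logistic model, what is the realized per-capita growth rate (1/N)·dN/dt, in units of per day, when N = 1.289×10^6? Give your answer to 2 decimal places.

0.24 per day

(1/N)·dN/dt = r(1 − N/K) = 0.41 × (1 − 1.289×10^6/3.107×10^6).
= 0.41 × 0.58513 = 0.2399.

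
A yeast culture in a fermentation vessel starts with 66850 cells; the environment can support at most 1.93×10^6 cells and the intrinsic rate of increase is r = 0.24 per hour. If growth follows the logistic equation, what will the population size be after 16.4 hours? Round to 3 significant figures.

1250000 cells

A = (K − N₀)/N₀ = (1.93×10^6 − 66850)/66850 = 27.871.
N(t) = K/(1 + A·e^(−rt)) = 1.93×10^6/(1 + 27.871×e^(−0.24×16.4)).
e^(−3.936) = 0.019526; denominator = 1 + 27.871×0.019526 = 1.5442.
N = 1.93×10^6/1.5442 = 1.249833×10^6.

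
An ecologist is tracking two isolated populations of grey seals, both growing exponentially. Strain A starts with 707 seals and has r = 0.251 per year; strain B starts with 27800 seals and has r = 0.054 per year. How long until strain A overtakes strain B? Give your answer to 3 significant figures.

Set 707·e^(0.251t) = 27800·e^(0.054t).
e^((0.251 − 0.054)t) = 27800/707 → e^(0.197·t) = 39.321.
0.197·t = ln(39.321) = 3.6718, so t = 3.6718/0.197 = 18.638.

18.6 years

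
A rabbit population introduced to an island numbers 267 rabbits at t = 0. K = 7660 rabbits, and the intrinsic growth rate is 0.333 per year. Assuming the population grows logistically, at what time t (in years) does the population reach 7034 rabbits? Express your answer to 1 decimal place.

17.2 years

A = (K − N₀)/N₀ = (7660 − 267)/267 = 27.689.
Solve 7660/(1 + 27.689·e^(−0.333t)) = 7034: 1 + 27.689·e^(−0.333t) = 1.089, so e^(−0.333t) = 0.00321412.
−0.333·t = ln(0.00321412) = -5.7402, so t = 5.7402/0.333 = 17.238.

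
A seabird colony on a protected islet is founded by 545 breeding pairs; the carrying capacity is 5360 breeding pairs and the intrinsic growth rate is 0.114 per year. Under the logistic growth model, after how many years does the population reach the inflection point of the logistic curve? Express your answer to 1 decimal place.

Logistic growth is fastest at N = K/2 = 2680.
A = (K − N₀)/N₀ = 8.8349. Set K/(1 + A·e^(−rt)) = K/2 → A·e^(−rt) = 1.
e^(−0.114t) = 1/8.8349 = 0.113188, so t = ln(8.8349)/0.114 = 2.1787/0.114 = 19.111.

19.1 years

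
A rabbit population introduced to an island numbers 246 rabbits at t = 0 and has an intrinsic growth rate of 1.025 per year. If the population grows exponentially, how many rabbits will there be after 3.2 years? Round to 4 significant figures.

6538 rabbits

N(t) = N₀·e^(rt) = 246 × e^(1.025×3.2) = 246 × e^3.28.
e^3.28 ≈ 26.576, so N ≈ 246 × 26.576 = 6537.64.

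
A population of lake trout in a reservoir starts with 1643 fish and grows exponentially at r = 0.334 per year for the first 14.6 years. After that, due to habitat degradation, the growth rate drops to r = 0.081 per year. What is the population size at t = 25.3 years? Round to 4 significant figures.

512700 fish

Phase 1: N(14.6) = 1643·e^(0.334×14.6) = 1643·e^4.876 = 215492.
Phase 2 runs for 25.3 − 14.6 = 10.7 years at r = 0.081.
N(25.3) = 215492·e^(0.081×10.7) = 215492·e^0.8667 = 512666.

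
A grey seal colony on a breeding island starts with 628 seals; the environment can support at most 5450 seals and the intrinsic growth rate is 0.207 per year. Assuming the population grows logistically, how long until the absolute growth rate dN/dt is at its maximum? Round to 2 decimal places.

9.85 years

Logistic growth is fastest at N = K/2 = 2725.
A = (K − N₀)/N₀ = 7.6783. Set K/(1 + A·e^(−rt)) = K/2 → A·e^(−rt) = 1.
e^(−0.207t) = 1/7.6783 = 0.130236, so t = ln(7.6783)/0.207 = 2.0384/0.207 = 9.8474.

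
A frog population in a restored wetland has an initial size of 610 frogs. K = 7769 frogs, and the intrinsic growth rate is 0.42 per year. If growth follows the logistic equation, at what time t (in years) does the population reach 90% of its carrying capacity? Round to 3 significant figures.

A = (K − N₀)/N₀ = (7769 − 610)/610 = 11.736.
Solve 7769/(1 + 11.736·e^(−0.42t)) = 6992.1: 1 + 11.736·e^(−0.42t) = 1.1111, so e^(−0.42t) = 0.00946749.
−0.42·t = ln(0.00946749) = -4.6599, so t = 4.6599/0.42 = 11.095.

11.1 years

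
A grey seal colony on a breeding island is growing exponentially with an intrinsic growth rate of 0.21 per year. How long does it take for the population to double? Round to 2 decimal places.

3.30 years

Doubling time t_d = ln(2)/r = 0.6931/0.21 = 3.3007.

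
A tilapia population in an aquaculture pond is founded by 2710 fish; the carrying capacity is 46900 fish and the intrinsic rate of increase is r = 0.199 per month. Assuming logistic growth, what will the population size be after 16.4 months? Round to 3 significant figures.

A = (K − N₀)/N₀ = (46900 − 2710)/2710 = 16.306.
N(t) = K/(1 + A·e^(−rt)) = 46900/(1 + 16.306×e^(−0.199×16.4)).
e^(−3.264) = 0.03825; denominator = 1 + 16.306×0.03825 = 1.6237.
N = 46900/1.6237 = 28884.3.

28900 fish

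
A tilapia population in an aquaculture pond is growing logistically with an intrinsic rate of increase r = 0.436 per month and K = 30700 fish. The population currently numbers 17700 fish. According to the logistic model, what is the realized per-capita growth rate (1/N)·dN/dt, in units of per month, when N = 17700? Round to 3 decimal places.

(1/N)·dN/dt = r(1 − N/K) = 0.436 × (1 − 17700/30700).
= 0.436 × 0.42345 = 0.18463.

0.185 per month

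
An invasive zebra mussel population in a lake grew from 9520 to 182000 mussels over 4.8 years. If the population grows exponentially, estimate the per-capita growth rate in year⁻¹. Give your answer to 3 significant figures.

From N(t) = N₀·e^(rt): e^(r·4.8) = 182000/9520 = 19.118.
r·4.8 = ln(19.118) = 2.9506, so r = 2.9506/4.8 = 0.61471.

0.615 per year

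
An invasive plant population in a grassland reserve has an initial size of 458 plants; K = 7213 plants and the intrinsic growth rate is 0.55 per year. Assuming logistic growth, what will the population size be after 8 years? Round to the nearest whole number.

A = (K − N₀)/N₀ = (7213 − 458)/458 = 14.749.
N(t) = K/(1 + A·e^(−rt)) = 7213/(1 + 14.749×e^(−0.55×8)).
e^(−4.4) = 0.012277; denominator = 1 + 14.749×0.012277 = 1.1811.
N = 7213/1.1811 = 6107.14.

6107 plants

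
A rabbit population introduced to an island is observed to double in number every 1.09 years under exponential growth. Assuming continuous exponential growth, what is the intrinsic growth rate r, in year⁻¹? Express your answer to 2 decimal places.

0.64 per year

r = ln(2)/t_d = 0.6931/1.09 = 0.63591.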